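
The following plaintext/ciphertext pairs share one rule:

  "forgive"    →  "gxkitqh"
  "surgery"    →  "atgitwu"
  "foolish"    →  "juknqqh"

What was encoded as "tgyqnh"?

flower

Two steps: reverse the string, then apply a Caesar shift of +2.
Undoing it on tgyqnh: shift back: t−2=r, g−2=e, y−2=w, q−2=o, n−2=l, h−2=f → rewolf; then reverse → flower.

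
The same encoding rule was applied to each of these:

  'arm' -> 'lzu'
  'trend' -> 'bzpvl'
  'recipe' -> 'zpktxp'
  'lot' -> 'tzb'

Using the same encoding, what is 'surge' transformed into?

The shift depends on letter class: consonant r→z is +8, but vowel a→l is +11. Two shifts are in play — +11 for a/e/i/o/u, +8 for every other letter.
On surge: s(cons)+8=a, u(vowel)+11=f, r(cons)+8=z, g(cons)+8=o, e(vowel)+11=p.

afzop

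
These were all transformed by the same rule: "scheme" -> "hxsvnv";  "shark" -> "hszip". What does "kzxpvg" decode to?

packet

Each pair mirrors across the alphabet (s↔h, c↔x, h↔s): positions sum to 25. Each letter is replaced by its mirror in the alphabet: a↔z, b↔y, c↔x, and so on (the Atbash cipher).
Decoding kzxpvg: k↔p, z↔a, x↔c, p↔k, v↔e, g↔t.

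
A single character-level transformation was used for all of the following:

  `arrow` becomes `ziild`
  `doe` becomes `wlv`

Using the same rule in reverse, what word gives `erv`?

Each pair mirrors across the alphabet (a↔z, r↔i, r↔i): positions sum to 25. Each letter is replaced by its mirror in the alphabet: a↔z, b↔y, c↔x, and so on (the Atbash cipher).
Undoing it on erv: e↔v, r↔i, v↔e.

vie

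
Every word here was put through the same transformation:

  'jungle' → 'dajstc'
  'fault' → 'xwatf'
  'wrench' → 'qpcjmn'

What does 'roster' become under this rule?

Each letter's alphabet position (a=0..z=25) is mapped through 21·x+22 mod 26 — an affine cipher.
Applying it to roster: r(17)→21·17+22≡15=p; o(14)→21·14+22≡4=e; s(18)→21·18+22≡10=k; t(19)→21·19+22≡5=f; e(4)→21·4+22≡2=c; r(17)→21·17+22≡15=p (all mod 26).

pekfcp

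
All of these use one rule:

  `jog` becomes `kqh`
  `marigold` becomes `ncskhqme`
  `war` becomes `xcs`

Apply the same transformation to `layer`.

The shift depends on letter class: consonant j→k is +1, but vowel o→q is +2. The rule splits by letter class: vowels +2, consonants +1.
On layer: l(cons)+1=m, a(vowel)+2=c, y(cons)+1=z, e(vowel)+2=g, r(cons)+1=s.

mczgs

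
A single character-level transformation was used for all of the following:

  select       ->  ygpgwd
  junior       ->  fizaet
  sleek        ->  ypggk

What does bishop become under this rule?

rayvej

s(18)→y(24) and e(4)→g(6) fit y≡5x+12 (mod 26); the inverse of 5 mod 26 is 21. This is an affine cipher: with a=0,…,z=25, each position x becomes (5x+12) mod 26.
For bishop: b(1)→5·1+12≡17=r; i(8)→5·8+12≡0=a; s(18)→5·18+12≡24=y; h(7)→5·7+12≡21=v; o(14)→5·14+12≡4=e; p(15)→5·15+12≡9=j (all mod 26).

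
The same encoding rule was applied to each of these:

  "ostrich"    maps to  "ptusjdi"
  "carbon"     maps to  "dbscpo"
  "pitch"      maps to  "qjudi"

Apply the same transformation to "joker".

Compare letters: o→p is +1, s→t is +1, t→u is +1 — a constant shift. It's a constant shift of +1 (ROT1).
Applying it to joker: j+1=k, o+1=p, k+1=l, e+1=f, r+1=s.

kplfs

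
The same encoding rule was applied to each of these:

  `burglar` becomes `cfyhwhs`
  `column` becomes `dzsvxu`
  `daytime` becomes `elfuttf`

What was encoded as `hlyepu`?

garden

Shifts by position in burglar: pos 0: b→c (+1), pos 1: u→f (+11), pos 2: r→y (+7), pos 3: g→h (+1), pos 4: l→w (+11), pos 5: a→h (+7) — repeating every 3. It's a Vigenère-style cipher with numeric key [1,11,7]: position i shifts by key[i mod 3].
Reversing it on hlyepu: h−1=g, l−11=a, y−7=r, e−1=d, p−11=e, u−7=n.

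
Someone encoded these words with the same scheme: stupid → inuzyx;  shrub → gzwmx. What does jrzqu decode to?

The output letters match the input read backwards, each shifted +5: stupid reversed is diputs. Read the word backwards and shift each letter +5.
Undoing it on jrzqu: shift back: j−5=e, r−5=m, z−5=u, q−5=l, u−5=p → emulp; then reverse → plume.

plume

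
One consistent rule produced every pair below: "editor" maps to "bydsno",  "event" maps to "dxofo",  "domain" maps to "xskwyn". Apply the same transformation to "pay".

The output letters match the input read backwards, each shifted +10: editor reversed is rotide. Read the word backwards and shift each letter +10.
On pay: reverse → yap; then shift: y+10=i, a+10=k, p+10=z.

ikz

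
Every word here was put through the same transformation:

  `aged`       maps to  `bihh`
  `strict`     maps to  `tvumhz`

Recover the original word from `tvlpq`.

still

In aged: a→b is +1, g→i is +2, e→h is +3, d→h is +4 — the shift increases by 1 each position. The shift increases by 1 at each position, starting from +1: 1, 2, 3, ….
Decoding tvlpq: t−1=s, v−2=t, l−3=i, p−4=l, q−5=l.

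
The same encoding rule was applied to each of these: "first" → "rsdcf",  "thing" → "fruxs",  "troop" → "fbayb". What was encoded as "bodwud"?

Shifts by position in first: pos 0: f→r (+12), pos 1: i→s (+10), pos 2: r→d (+12), pos 3: s→c (+10) — repeating every 2. The shifts repeat in a cycle of length 2: positions 0,1,… shift by +12, +10, then the pattern repeats.
Decoding bodwud: b−12=p, o−10=e, d−12=r, w−10=m, u−12=i, d−10=t.

permit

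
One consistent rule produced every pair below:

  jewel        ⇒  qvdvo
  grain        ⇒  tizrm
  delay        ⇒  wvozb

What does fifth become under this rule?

This is the alphabet-reversal cipher (Atbash): a becomes z, b becomes y, etc.
Applying it to fifth: f↔u, i↔r, f↔u, t↔g, h↔s.

urugs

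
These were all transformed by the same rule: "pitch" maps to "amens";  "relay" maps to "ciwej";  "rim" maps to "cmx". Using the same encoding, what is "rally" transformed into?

The shift depends on letter class: consonant p→a is +11, but vowel i→m is +4. The rule splits by letter class: vowels +4, consonants +11.
For rally: r(cons)+11=c, a(vowel)+4=e, l(cons)+11=w, l(cons)+11=w, y(cons)+11=j.

cewwj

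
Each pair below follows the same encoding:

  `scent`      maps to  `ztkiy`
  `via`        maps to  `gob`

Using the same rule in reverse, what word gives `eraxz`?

The word is reversed, then every letter is shifted forward by 6.
Undoing it on eraxz: shift back: e−6=y, r−6=l, a−6=u, x−6=r, z−6=t → ylurt; then reverse → truly.

truly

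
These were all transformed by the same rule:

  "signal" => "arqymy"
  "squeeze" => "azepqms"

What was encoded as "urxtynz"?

minimal

In signal: s→a is +8, i→r is +9, g→q is +10, n→y is +11 — the shift increases by 1 each position. Letter i (0-indexed) is shifted by i+8, so successive shifts are 8, 9, 10, ….
Reversing it on urxtynz: u−8=m, r−9=i, x−10=n, t−11=i, y−12=m, n−13=a, z−14=l.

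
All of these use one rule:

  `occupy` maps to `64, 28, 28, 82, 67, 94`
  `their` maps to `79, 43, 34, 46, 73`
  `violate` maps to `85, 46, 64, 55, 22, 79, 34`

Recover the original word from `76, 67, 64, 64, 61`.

o(#15)→64 and c(#3)→28: differences scale by 3, so n = 3·pos + 19. Each letter becomes 3×(its alphabet position, a=1..z=26) + 19.
Decoding 76, 67, 64, 64, 61: 76→(76−19)÷3=19=s, 67→(67−19)÷3=16=p, 64→(64−19)÷3=15=o, 64→(64−19)÷3=15=o, 61→(61−19)÷3=14=n.

spoon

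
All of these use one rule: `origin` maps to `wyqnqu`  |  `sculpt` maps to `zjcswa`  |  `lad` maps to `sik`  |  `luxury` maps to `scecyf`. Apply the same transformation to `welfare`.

Two shifts are in play — +8 for a/e/i/o/u, +7 for every other letter.
Applying it to welfare: w(cons)+7=d, e(vowel)+8=m, l(cons)+7=s, f(cons)+7=m, a(vowel)+8=i, r(cons)+7=y, e(vowel)+8=m.

dmsmiym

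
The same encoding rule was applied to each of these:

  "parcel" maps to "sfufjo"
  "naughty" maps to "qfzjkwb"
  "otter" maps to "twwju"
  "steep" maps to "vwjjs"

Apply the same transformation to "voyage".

ytbfjj

The shift depends on letter class: consonant p→s is +3, but vowel a→f is +5. Vowels shift forward by 5 and consonants shift forward by 3.
On voyage: v(cons)+3=y, o(vowel)+5=t, y(cons)+3=b, a(vowel)+5=f, g(cons)+3=j, e(vowel)+5=j.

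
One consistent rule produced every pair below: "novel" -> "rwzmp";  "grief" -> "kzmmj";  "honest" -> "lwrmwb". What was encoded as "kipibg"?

Shifts by position in novel: pos 0: n→r (+4), pos 1: o→w (+8), pos 2: v→z (+4), pos 3: e→m (+8) — repeating every 2. The shifts repeat in a cycle of length 2: positions 0,1,… shift by +4, +8, then the pattern repeats.
Decoding kipibg: k−4=g, i−8=a, p−4=l, i−8=a, b−4=x, g−8=y.

galaxy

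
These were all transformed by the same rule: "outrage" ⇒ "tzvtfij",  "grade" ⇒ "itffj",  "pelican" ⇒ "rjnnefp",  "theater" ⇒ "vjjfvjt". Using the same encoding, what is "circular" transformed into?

The shift depends on letter class: consonant t→v is +2, but vowel o→t is +5. Two shifts are in play — +5 for a/e/i/o/u, +2 for every other letter.
Applying it to circular: c(cons)+2=e, i(vowel)+5=n, r(cons)+2=t, c(cons)+2=e, u(vowel)+5=z, l(cons)+2=n, a(vowel)+5=f, r(cons)+2=t.

enteznft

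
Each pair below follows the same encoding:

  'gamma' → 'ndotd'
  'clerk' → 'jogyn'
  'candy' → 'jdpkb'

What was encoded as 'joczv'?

class

Shifts by position in gamma: pos 0: g→n (+7), pos 1: a→d (+3), pos 2: m→o (+2), pos 3: m→t (+7), pos 4: a→d (+3) — repeating every 3. The shifts repeat in a cycle of length 3: positions 0,1,… shift by +7, +3, +2, then the pattern repeats.
Decoding joczv: j−7=c, o−3=l, c−2=a, z−7=s, v−3=s.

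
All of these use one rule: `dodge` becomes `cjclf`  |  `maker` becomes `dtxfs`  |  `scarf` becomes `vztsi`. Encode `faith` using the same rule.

itryo

d(3)→c(2) and o(14)→j(9) fit y≡3x+19 (mod 26); the inverse of 3 mod 26 is 9. Each letter's alphabet position (a=0..z=25) is mapped through 3·x+19 mod 26 — an affine cipher.
Applying it to faith: f(5)→3·5+19≡8=i; a(0)→3·0+19≡19=t; i(8)→3·8+19≡17=r; t(19)→3·19+19≡24=y; h(7)→3·7+19≡14=o (all mod 26).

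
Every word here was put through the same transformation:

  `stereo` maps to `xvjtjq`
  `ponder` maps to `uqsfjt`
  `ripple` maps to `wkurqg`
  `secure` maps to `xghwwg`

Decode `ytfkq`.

trail

A repeating key of period 2 is used — shifts +5, +2 over and over.
Undoing it on ytfkq: y−5=t, t−2=r, f−5=a, k−2=i, q−5=l.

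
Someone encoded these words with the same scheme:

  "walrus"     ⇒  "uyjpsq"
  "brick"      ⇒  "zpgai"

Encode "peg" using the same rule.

nce

Each letter is shifted forward by 24 in the alphabet (a Caesar shift of +24).
Applying it to peg: p+24=n, e+24=c, g+24=e.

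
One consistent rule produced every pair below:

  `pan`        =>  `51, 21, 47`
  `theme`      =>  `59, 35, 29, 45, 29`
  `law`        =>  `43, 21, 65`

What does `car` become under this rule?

p(#16)→51 and a(#1)→21: differences scale by 2, so n = 2·pos + 19. Each letter becomes 2×(its alphabet position, a=1..z=26) + 19.
Applying it to car: c=3→25, a=1→21, r=18→55.

25, 21, 55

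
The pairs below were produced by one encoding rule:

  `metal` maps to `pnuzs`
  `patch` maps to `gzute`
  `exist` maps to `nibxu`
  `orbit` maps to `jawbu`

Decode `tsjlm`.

m(12)→p(15) and e(4)→n(13) fit y≡23x+25 (mod 26); the inverse of 23 mod 26 is 17. This is an affine cipher: with a=0,…,z=25, each position x becomes (23x+25) mod 26.
Reversing it on tsjlm: t(19)→17·(19−25)≡2=c; s(18)→17·(18−25)≡11=l; j(9)→17·(9−25)≡14=o; l(11)→17·(11−25)≡22=w; m(12)→17·(12−25)≡13=n (all mod 26).

clown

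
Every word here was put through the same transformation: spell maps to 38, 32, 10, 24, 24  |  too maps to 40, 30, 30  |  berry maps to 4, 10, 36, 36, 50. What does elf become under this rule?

10, 24, 12

With a=1..z=26, the number is 2·pos.
For elf: e=5→10, l=12→24, f=6→12.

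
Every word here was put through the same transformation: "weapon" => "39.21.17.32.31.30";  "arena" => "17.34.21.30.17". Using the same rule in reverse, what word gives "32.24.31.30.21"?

w is letter #23 and maps to 39: an offset of 16. Each letter is replaced by its alphabet position (a=1..z=26) + 16.
Reversing it on 32.24.31.30.21: 32→(32−16)÷1=16=p, 24→(24−16)÷1=8=h, 31→(31−16)÷1=15=o, 30→(30−16)÷1=14=n, 21→(21−16)÷1=5=e.

phone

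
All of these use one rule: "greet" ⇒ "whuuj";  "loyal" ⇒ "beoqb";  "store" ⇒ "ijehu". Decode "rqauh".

baker

Compare letters: g→w is +16, r→h is +16, e→u is +16 — a constant shift. Each letter is shifted forward by 16 in the alphabet (a Caesar shift of +16).
Reversing it on rqauh: r−16=b, q−16=a, a−16=k, u−16=e, h−16=r.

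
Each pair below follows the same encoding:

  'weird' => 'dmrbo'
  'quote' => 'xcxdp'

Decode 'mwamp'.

In weird: w→d is +7, e→m is +8, i→r is +9, r→b is +10 — the shift increases by 1 each position. Letter i (0-indexed) is shifted by i+7, so successive shifts are 7, 8, 9, ….
Decoding mwamp: m−7=f, w−8=o, a−9=r, m−10=c, p−11=e.

force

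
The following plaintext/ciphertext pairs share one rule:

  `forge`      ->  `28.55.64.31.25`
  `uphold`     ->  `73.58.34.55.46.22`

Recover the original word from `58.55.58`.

f(#6)→28 and o(#15)→55: differences scale by 3, so n = 3·pos + 10. With a=1..z=26, the number is 3·pos + 10.
Undoing it on 58.55.58: 58→(58−10)÷3=16=p, 55→(55−10)÷3=15=o, 58→(58−10)÷3=16=p.

pop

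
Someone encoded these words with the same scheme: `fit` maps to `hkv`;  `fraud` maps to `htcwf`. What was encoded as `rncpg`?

This is a Caesar cipher with shift 2.
Undoing it on rncpg: r−2=p, n−2=l, c−2=a, p−2=n, g−2=e.

plane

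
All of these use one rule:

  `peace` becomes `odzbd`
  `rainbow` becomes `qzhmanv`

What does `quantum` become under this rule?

Compare letters: p→o is +25, e→d is +25, a→z is +25 — a constant shift. It's a constant shift of +25 (ROT25).
For quantum: q+25=p, u+25=t, a+25=z, n+25=m, t+25=s, u+25=t, m+25=l.

ptzmstl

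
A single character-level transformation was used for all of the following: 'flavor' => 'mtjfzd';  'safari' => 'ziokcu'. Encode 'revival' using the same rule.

ymesgmy

In flavor: f→m is +7, l→t is +8, a→j is +9, v→f is +10 — the shift increases by 1 each position. The shift increases by 1 at each position, starting from +7: 7, 8, 9, ….
Applying it to revival: r+7=y, e+8=m, v+9=e, i+10=s, v+11=g, a+12=m, l+13=y.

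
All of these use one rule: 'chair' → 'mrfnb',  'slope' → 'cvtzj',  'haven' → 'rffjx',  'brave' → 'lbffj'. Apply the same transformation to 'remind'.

bjwnxn

The rule splits by letter class: vowels +5, consonants +10.
For remind: r(cons)+10=b, e(vowel)+5=j, m(cons)+10=w, i(vowel)+5=n, n(cons)+10=x, d(cons)+10=n.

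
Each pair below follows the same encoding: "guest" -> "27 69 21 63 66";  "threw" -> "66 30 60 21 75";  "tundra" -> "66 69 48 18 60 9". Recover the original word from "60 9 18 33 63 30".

radish

The formula is n = 3×(alphabet index, a=1) + 6.
Reversing it on 60 9 18 33 63 30: 60→(60−6)÷3=18=r, 9→(9−6)÷3=1=a, 18→(18−6)÷3=4=d, 33→(33−6)÷3=9=i, 63→(63−6)÷3=19=s, 30→(30−6)÷3=8=h.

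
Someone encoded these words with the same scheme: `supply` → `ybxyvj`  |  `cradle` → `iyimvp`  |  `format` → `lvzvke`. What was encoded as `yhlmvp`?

saddle

In supply: s→y is +6, u→b is +7, p→x is +8, p→y is +9 — the shift increases by 1 each position. Letter i (0-indexed) is shifted by i+6, so successive shifts are 6, 7, 8, ….
Reversing it on yhlmvp: y−6=s, h−7=a, l−8=d, m−9=d, v−10=l, p−11=e.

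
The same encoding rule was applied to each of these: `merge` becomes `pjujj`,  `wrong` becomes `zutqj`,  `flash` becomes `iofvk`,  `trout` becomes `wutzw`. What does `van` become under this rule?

The shift depends on letter class: consonant m→p is +3, but vowel e→j is +5. Vowels shift forward by 5 and consonants shift forward by 3.
For van: v(cons)+3=y, a(vowel)+5=f, n(cons)+3=q.

yfq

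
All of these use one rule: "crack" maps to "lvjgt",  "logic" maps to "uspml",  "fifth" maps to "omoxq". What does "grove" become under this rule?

A repeating key of period 2 is used — shifts +9, +4 over and over.
For grove: g+9=p, r+4=v, o+9=x, v+4=z, e+9=n.

pvxzn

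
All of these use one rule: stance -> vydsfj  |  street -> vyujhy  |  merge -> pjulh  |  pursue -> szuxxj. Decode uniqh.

rifle

It's a Vigenère-style cipher with numeric key [3,5]: position i shifts by key[i mod 2].
Reversing it on uniqh: u−3=r, n−5=i, i−3=f, q−5=l, h−3=e.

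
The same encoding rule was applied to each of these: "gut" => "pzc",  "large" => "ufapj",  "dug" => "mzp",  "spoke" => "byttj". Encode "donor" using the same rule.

The shift depends on letter class: consonant g→p is +9, but vowel u→z is +5. The rule splits by letter class: vowels +5, consonants +9.
Applying it to donor: d(cons)+9=m, o(vowel)+5=t, n(cons)+9=w, o(vowel)+5=t, r(cons)+9=a.

mtwta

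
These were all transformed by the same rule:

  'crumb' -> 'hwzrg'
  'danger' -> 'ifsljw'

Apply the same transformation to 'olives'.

Each letter is shifted forward by 5 in the alphabet (a Caesar shift of +5).
Applying it to olives: o+5=t, l+5=q, i+5=n, v+5=a, e+5=j, s+5=x.

tqnajx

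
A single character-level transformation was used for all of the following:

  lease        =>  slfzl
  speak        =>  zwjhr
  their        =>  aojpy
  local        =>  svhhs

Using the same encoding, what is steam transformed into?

The shifts repeat in a cycle of length 3: positions 0,1,… shift by +7, +7, +5, then the pattern repeats.
On steam: s+7=z, t+7=a, e+5=j, a+7=h, m+7=t.

zajht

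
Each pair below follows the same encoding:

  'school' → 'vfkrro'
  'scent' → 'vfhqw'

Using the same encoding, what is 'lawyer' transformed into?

odzbhu

Compare letters: s→v is +3, c→f is +3, h→k is +3 — a constant shift. This is a Caesar cipher with shift 3.
For lawyer: l+3=o, a+3=d, w+3=z, y+3=b, e+3=h, r+3=u.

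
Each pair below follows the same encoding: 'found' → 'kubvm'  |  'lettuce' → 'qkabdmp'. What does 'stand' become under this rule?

In found: f→k is +5, o→u is +6, u→b is +7, n→v is +8 — the shift increases by 1 each position. Each letter shifts forward by (position + 5), i.e. 5, 6, 7, … — the shift grows by one for each successive letter.
For stand: s+5=x, t+6=z, a+7=h, n+8=v, d+9=m.

xzhvm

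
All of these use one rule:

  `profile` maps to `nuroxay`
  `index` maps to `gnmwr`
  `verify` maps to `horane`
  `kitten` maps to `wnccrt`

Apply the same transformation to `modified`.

The word is reversed, then every letter is shifted forward by 9.
Applying it to modified: reverse → deifidom; then shift: d+9=m, e+9=n, i+9=r, f+9=o, i+9=r, d+9=m, o+9=x, m+9=v.

mnrormxv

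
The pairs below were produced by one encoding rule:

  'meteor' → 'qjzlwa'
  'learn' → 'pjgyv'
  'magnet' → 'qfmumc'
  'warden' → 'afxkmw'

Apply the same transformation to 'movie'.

qtbpm

In meteor: m→q is +4, e→j is +5, t→z is +6, e→l is +7 — the shift increases by 1 each position. Letter i (0-indexed) is shifted by i+4, so successive shifts are 4, 5, 6, ….
Applying it to movie: m+4=q, o+5=t, v+6=b, i+7=p, e+8=m.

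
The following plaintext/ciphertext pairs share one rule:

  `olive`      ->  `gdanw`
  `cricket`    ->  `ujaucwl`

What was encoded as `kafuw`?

Compare letters: o→g is +18, l→d is +18, i→a is +18 — a constant shift. It's a constant shift of +18 (ROT18).
Undoing it on kafuw: k−18=s, a−18=i, f−18=n, u−18=c, w−18=e.

since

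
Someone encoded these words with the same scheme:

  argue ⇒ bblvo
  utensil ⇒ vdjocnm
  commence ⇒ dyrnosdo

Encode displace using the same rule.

Shifts by position in argue: pos 0: a→b (+1), pos 1: r→b (+10), pos 2: g→l (+5), pos 3: u→v (+1), pos 4: e→o (+10) — repeating every 3. A repeating key of period 3 is used — shifts +1, +10, +5 over and over.
Applying it to displace: d+1=e, i+10=s, s+5=x, p+1=q, l+10=v, a+5=f, c+1=d, e+10=o.

esxqvfdo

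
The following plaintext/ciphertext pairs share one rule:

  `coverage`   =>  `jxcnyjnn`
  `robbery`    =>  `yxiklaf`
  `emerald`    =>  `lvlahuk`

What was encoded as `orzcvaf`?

history

Shifts by position in coverage: pos 0: c→j (+7), pos 1: o→x (+9), pos 2: v→c (+7), pos 3: e→n (+9) — repeating every 2. The shifts repeat in a cycle of length 2: positions 0,1,… shift by +7, +9, then the pattern repeats.
Decoding orzcvaf: o−7=h, r−9=i, z−7=s, c−9=t, v−7=o, a−9=r, f−7=y.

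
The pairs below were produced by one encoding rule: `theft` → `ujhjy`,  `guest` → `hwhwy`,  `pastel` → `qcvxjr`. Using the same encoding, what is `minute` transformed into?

nkqyyk

In theft: t→u is +1, h→j is +2, e→h is +3, f→j is +4 — the shift increases by 1 each position. Each letter shifts forward by (position + 1), i.e. 1, 2, 3, … — the shift grows by one for each successive letter.
Applying it to minute: m+1=n, i+2=k, n+3=q, u+4=y, t+5=y, e+6=k.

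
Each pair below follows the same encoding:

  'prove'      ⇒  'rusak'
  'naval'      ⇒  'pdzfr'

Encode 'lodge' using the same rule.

nrhlk

The shift increases by 1 at each position, starting from +2: 2, 3, 4, ….
Applying it to lodge: l+2=n, o+3=r, d+4=h, g+5=l, e+6=k.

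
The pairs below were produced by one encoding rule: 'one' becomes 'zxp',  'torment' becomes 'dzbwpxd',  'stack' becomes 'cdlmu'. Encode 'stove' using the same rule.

The shift depends on letter class: consonant n→x is +10, but vowel o→z is +11. Two shifts are in play — +11 for a/e/i/o/u, +10 for every other letter.
For stove: s(cons)+10=c, t(cons)+10=d, o(vowel)+11=z, v(cons)+10=f, e(vowel)+11=p.

cdzfp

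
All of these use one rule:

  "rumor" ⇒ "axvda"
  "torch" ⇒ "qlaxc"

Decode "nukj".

able

Read the word backwards and shift each letter +9.
Undoing it on nukj: shift back: n−9=e, u−9=l, k−9=b, j−9=a → elba; then reverse → able.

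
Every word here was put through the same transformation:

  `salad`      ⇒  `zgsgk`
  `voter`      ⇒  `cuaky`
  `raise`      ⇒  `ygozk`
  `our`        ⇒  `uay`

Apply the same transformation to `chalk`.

jogsr

The shift depends on letter class: consonant s→z is +7, but vowel a→g is +6. The rule splits by letter class: vowels +6, consonants +7.
On chalk: c(cons)+7=j, h(cons)+7=o, a(vowel)+6=g, l(cons)+7=s, k(cons)+7=r.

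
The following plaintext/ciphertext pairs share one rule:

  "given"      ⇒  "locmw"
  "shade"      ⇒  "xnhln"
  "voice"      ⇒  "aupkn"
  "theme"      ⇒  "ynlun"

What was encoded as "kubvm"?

In given: g→l is +5, i→o is +6, v→c is +7, e→m is +8 — the shift increases by 1 each position. Letter i (0-indexed) is shifted by i+5, so successive shifts are 5, 6, 7, ….
Decoding kubvm: k−5=f, u−6=o, b−7=u, v−8=n, m−9=d.

found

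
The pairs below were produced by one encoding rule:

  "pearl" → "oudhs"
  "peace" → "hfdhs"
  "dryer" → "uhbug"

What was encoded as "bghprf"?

comedy

The output letters match the input read backwards, each shifted +3: pearl reversed is lraep. The word is reversed, then every letter is shifted forward by 3.
Undoing it on bghprf: shift back: b−3=y, g−3=d, h−3=e, p−3=m, r−3=o, f−3=c → ydemoc; then reverse → comedy.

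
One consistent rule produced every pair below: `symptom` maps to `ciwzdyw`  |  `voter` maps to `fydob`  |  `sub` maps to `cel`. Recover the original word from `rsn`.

hid

Compare letters: s→c is +10, y→i is +10, m→w is +10 — a constant shift. This is a Caesar cipher with shift 10.
Undoing it on rsn: r−10=h, s−10=i, n−10=d.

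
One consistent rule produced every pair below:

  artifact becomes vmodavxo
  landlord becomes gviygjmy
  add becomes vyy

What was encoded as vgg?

all

Compare letters: a→v is +21, r→m is +21, t→o is +21 — a constant shift. Every letter moves 21 places later in the alphabet, wrapping around z→a.
Decoding vgg: v−21=a, g−21=l, g−21=l.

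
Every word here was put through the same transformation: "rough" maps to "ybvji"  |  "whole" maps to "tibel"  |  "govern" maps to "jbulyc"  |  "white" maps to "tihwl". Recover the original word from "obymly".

border

r(17)→y(24) and o(14)→b(1) fit y≡25x+15 (mod 26); the inverse of 25 mod 26 is 25. This is an affine cipher: with a=0,…,z=25, each position x becomes (25x+15) mod 26.
Decoding obymly: o(14)→25·(14−15)≡1=b; b(1)→25·(1−15)≡14=o; y(24)→25·(24−15)≡17=r; m(12)→25·(12−15)≡3=d; l(11)→25·(11−15)≡4=e; y(24)→25·(24−15)≡17=r (all mod 26).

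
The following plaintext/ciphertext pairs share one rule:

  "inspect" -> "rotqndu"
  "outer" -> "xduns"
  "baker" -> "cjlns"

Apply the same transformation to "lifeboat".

mrgncxju

The shift depends on letter class: consonant n→o is +1, but vowel i→r is +9. Two shifts are in play — +9 for a/e/i/o/u, +1 for every other letter.
For lifeboat: l(cons)+1=m, i(vowel)+9=r, f(cons)+1=g, e(vowel)+9=n, b(cons)+1=c, o(vowel)+9=x, a(vowel)+9=j, t(cons)+1=u.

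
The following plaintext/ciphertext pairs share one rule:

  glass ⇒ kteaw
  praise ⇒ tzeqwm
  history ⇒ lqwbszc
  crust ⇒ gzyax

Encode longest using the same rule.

pwroiax

Shifts by position in glass: pos 0: g→k (+4), pos 1: l→t (+8), pos 2: a→e (+4), pos 3: s→a (+8) — repeating every 2. A repeating key of period 2 is used — shifts +4, +8 over and over.
For longest: l+4=p, o+8=w, n+4=r, g+8=o, e+4=i, s+8=a, t+4=x.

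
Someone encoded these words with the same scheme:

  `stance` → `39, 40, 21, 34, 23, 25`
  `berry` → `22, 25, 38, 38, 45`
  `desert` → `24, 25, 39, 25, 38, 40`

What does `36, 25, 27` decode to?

The number is (letter's place in the alphabet, a=1) + 20.
Reversing it on 36, 25, 27: 36→(36−20)÷1=16=p, 25→(25−20)÷1=5=e, 27→(27−20)÷1=7=g.

peg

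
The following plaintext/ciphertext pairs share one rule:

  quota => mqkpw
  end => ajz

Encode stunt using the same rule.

opqjp

Compare letters: q→m is +22, u→q is +22, o→k is +22 — a constant shift. This is a Caesar cipher with shift 22.
On stunt: s+22=o, t+22=p, u+22=q, n+22=j, t+22=p.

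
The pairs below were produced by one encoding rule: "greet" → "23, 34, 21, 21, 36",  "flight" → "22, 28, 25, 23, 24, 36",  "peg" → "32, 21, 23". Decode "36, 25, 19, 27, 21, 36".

ticket

g is letter #7 and maps to 23: an offset of 16. The number is (letter's place in the alphabet, a=1) + 16.
Undoing it on 36, 25, 19, 27, 21, 36: 36→(36−16)÷1=20=t, 25→(25−16)÷1=9=i, 19→(19−16)÷1=3=c, 27→(27−16)÷1=11=k, 21→(21−16)÷1=5=e, 36→(36−16)÷1=20=t.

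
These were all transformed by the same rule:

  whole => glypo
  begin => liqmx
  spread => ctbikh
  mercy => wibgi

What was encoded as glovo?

where

The shifts repeat in a cycle of length 2: positions 0,1,… shift by +10, +4, then the pattern repeats.
Decoding glovo: g−10=w, l−4=h, o−10=e, v−4=r, o−10=e.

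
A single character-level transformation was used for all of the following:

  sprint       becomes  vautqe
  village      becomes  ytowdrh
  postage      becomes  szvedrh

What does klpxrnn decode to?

hammock

Shifts by position in sprint: pos 0: s→v (+3), pos 1: p→a (+11), pos 2: r→u (+3), pos 3: i→t (+11) — repeating every 2. It's a Vigenère-style cipher with numeric key [3,11]: position i shifts by key[i mod 2].
Undoing it on klpxrnn: k−3=h, l−11=a, p−3=m, x−11=m, r−3=o, n−11=c, n−3=k.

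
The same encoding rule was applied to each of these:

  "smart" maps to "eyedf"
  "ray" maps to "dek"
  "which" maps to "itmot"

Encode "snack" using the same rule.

Two shifts are in play — +4 for a/e/i/o/u, +12 for every other letter.
Applying it to snack: s(cons)+12=e, n(cons)+12=z, a(vowel)+4=e, c(cons)+12=o, k(cons)+12=w.

ezeow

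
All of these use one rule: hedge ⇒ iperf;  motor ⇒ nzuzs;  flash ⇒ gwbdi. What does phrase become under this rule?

qssltp

Shifts by position in hedge: pos 0: h→i (+1), pos 1: e→p (+11), pos 2: d→e (+1), pos 3: g→r (+11) — repeating every 2. It's a Vigenère-style cipher with numeric key [1,11]: position i shifts by key[i mod 2].
On phrase: p+1=q, h+11=s, r+1=s, a+11=l, s+1=t, e+11=p.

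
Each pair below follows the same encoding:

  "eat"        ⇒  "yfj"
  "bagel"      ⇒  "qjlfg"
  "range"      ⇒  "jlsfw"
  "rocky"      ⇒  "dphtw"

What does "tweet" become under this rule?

Read the word backwards and shift each letter +5.
On tweet: reverse → teewt; then shift: t+5=y, e+5=j, e+5=j, w+5=b, t+5=y.

yjjby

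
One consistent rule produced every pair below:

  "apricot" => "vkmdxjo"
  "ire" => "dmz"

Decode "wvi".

Each letter is shifted forward by 21 in the alphabet (a Caesar shift of +21).
Reversing it on wvi: w−21=b, v−21=a, i−21=n.

ban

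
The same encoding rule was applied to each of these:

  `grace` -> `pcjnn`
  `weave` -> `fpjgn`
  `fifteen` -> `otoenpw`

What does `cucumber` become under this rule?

lflfvmnc

Shifts by position in grace: pos 0: g→p (+9), pos 1: r→c (+11), pos 2: a→j (+9), pos 3: c→n (+11) — repeating every 2. It's a Vigenère-style cipher with numeric key [9,11]: position i shifts by key[i mod 2].
For cucumber: c+9=l, u+11=f, c+9=l, u+11=f, m+9=v, b+11=m, e+9=n, r+11=c.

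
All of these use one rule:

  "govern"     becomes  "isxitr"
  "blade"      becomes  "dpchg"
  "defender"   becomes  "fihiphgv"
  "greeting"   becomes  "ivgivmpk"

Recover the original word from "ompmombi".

minimize

Shifts by position in govern: pos 0: g→i (+2), pos 1: o→s (+4), pos 2: v→x (+2), pos 3: e→i (+4) — repeating every 2. The shifts repeat in a cycle of length 2: positions 0,1,… shift by +2, +4, then the pattern repeats.
Decoding ompmombi: o−2=m, m−4=i, p−2=n, m−4=i, o−2=m, m−4=i, b−2=z, i−4=e.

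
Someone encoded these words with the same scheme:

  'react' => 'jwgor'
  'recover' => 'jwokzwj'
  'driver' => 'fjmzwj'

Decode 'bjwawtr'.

present

r(17)→j(9) and e(4)→w(22) fit y≡17x+6 (mod 26); the inverse of 17 mod 26 is 23. This is an affine cipher: with a=0,…,z=25, each position x becomes (17x+6) mod 26.
Decoding bjwawtr: b(1)→23·(1−6)≡15=p; j(9)→23·(9−6)≡17=r; w(22)→23·(22−6)≡4=e; a(0)→23·(0−6)≡18=s; w(22)→23·(22−6)≡4=e; t(19)→23·(19−6)≡13=n; r(17)→23·(17−6)≡19=t (all mod 26).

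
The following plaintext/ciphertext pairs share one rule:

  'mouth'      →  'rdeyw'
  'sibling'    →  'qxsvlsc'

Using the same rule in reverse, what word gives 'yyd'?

The output letters match the input read backwards, each shifted +10: mouth reversed is htuom. The word is reversed, then every letter is shifted forward by 10.
Undoing it on yyd: shift back: y−10=o, y−10=o, d−10=t → oot; then reverse → too.

too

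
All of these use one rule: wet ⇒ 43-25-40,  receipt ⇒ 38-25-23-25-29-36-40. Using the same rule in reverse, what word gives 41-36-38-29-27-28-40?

upright

w is letter #23 and maps to 43: an offset of 20. Each letter is replaced by its alphabet position (a=1..z=26) + 20.
Undoing it on 41-36-38-29-27-28-40: 41→(41−20)÷1=21=u, 36→(36−20)÷1=16=p, 38→(38−20)÷1=18=r, 29→(29−20)÷1=9=i, 27→(27−20)÷1=7=g, 28→(28−20)÷1=8=h, 40→(40−20)÷1=20=t.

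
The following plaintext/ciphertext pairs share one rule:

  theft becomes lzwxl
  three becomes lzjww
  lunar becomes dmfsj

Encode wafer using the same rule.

Compare letters: t→l is +18, h→z is +18, e→w is +18 — a constant shift. It's a constant shift of +18 (ROT18).
On wafer: w+18=o, a+18=s, f+18=x, e+18=w, r+18=j.

osxwj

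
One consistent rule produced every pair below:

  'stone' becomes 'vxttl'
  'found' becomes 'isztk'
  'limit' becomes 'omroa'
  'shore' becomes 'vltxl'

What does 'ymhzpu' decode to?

In stone: s→v is +3, t→x is +4, o→t is +5, n→t is +6 — the shift increases by 1 each position. Each letter shifts forward by (position + 3), i.e. 3, 4, 5, … — the shift grows by one for each successive letter.
Reversing it on ymhzpu: y−3=v, m−4=i, h−5=c, z−6=t, p−7=i, u−8=m.

victim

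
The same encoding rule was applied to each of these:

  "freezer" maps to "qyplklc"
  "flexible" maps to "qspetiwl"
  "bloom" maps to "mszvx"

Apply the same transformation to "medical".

Shifts by position in freezer: pos 0: f→q (+11), pos 1: r→y (+7), pos 2: e→p (+11), pos 3: e→l (+7) — repeating every 2. The shifts repeat in a cycle of length 2: positions 0,1,… shift by +11, +7, then the pattern repeats.
For medical: m+11=x, e+7=l, d+11=o, i+7=p, c+11=n, a+7=h, l+11=w.

xlopnhw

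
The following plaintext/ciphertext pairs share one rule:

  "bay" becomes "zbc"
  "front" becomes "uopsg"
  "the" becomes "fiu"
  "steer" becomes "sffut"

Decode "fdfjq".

The word is reversed, then every letter is shifted forward by 1.
Undoing it on fdfjq: shift back: f−1=e, d−1=c, f−1=e, j−1=i, q−1=p → eceip; then reverse → piece.

piece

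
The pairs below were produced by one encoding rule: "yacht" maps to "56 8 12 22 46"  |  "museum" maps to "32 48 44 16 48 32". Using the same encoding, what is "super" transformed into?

y(#25)→56 and a(#1)→8: differences scale by 2, so n = 2·pos + 6. Each letter becomes 2×(its alphabet position, a=1..z=26) + 6.
Applying it to super: s=19→44, u=21→48, p=16→38, e=5→16, r=18→42.

44 48 38 16 42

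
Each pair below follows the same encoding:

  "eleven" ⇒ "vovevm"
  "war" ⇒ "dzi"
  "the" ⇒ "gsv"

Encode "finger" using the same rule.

urmtvi

Each pair mirrors across the alphabet (e↔v, l↔o, e↔v): positions sum to 25. Each letter is replaced by its mirror in the alphabet: a↔z, b↔y, c↔x, and so on (the Atbash cipher).
For finger: f↔u, i↔r, n↔m, g↔t, e↔v, r↔i.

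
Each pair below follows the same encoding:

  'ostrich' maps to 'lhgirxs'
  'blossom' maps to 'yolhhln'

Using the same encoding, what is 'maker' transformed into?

nzpvi

Each pair mirrors across the alphabet (o↔l, s↔h, t↔g): positions sum to 25. This is the alphabet-reversal cipher (Atbash): a becomes z, b becomes y, etc.
For maker: m↔n, a↔z, k↔p, e↔v, r↔i.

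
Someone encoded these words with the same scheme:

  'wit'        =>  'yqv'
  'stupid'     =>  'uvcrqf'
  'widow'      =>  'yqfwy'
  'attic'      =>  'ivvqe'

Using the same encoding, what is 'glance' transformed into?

The shift depends on letter class: consonant w→y is +2, but vowel i→q is +8. The rule splits by letter class: vowels +8, consonants +2.
For glance: g(cons)+2=i, l(cons)+2=n, a(vowel)+8=i, n(cons)+2=p, c(cons)+2=e, e(vowel)+8=m.

inipem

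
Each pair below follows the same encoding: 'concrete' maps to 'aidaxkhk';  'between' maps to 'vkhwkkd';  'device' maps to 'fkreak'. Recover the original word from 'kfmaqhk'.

c(2)→a(0) and o(14)→i(8) fit y≡5x+16 (mod 26); the inverse of 5 mod 26 is 21. This is an affine cipher: with a=0,…,z=25, each position x becomes (5x+16) mod 26.
Reversing it on kfmaqhk: k(10)→21·(10−16)≡4=e; f(5)→21·(5−16)≡3=d; m(12)→21·(12−16)≡20=u; a(0)→21·(0−16)≡2=c; q(16)→21·(16−16)≡0=a; h(7)→21·(7−16)≡19=t; k(10)→21·(10−16)≡4=e (all mod 26).

educate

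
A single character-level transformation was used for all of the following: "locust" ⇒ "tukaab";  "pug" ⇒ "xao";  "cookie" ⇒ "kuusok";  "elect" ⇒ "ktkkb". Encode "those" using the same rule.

Vowels shift forward by 6 and consonants shift forward by 8.
For those: t(cons)+8=b, h(cons)+8=p, o(vowel)+6=u, s(cons)+8=a, e(vowel)+6=k.

bpuak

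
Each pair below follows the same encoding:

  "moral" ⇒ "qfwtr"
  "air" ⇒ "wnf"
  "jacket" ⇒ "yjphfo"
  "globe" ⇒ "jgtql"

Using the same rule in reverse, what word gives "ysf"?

ant

Read the word backwards and shift each letter +5.
Reversing it on ysf: shift back: y−5=t, s−5=n, f−5=a → tna; then reverse → ant.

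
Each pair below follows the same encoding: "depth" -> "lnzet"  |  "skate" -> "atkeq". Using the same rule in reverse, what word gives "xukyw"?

The shift increases by 1 at each position, starting from +8: 8, 9, 10, ….
Undoing it on xukyw: x−8=p, u−9=l, k−10=a, y−11=n, w−12=k.

plank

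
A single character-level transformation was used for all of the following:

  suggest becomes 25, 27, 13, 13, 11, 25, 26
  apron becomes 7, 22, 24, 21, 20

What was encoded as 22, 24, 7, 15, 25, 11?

s is letter #19 and maps to 25: an offset of 6. Each letter is replaced by its alphabet position (a=1..z=26) + 6.
Undoing it on 22, 24, 7, 15, 25, 11: 22→(22−6)÷1=16=p, 24→(24−6)÷1=18=r, 7→(7−6)÷1=1=a, 15→(15−6)÷1=9=i, 25→(25−6)÷1=19=s, 11→(11−6)÷1=5=e.

praise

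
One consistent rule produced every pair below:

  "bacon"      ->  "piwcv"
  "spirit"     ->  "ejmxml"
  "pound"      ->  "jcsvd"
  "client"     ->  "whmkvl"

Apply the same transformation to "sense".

Treating letters as 0–25, the rule is x ↦ 7x + 8 (mod 26).
For sense: s(18)→7·18+8≡4=e; e(4)→7·4+8≡10=k; n(13)→7·13+8≡21=v; s(18)→7·18+8≡4=e; e(4)→7·4+8≡10=k (all mod 26).

ekvek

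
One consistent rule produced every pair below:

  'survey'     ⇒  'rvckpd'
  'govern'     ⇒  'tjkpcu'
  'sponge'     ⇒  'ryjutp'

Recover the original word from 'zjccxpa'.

worried

s(18)→r(17) and u(20)→v(21) fit y≡15x+7 (mod 26); the inverse of 15 mod 26 is 7. Each letter's alphabet position (a=0..z=25) is mapped through 15·x+7 mod 26 — an affine cipher.
Decoding zjccxpa: z(25)→7·(25−7)≡22=w; j(9)→7·(9−7)≡14=o; c(2)→7·(2−7)≡17=r; c(2)→7·(2−7)≡17=r; x(23)→7·(23−7)≡8=i; p(15)→7·(15−7)≡4=e; a(0)→7·(0−7)≡3=d (all mod 26).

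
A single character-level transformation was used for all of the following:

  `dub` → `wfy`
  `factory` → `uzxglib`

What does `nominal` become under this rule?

mlnrmzo

This is the alphabet-reversal cipher (Atbash): a becomes z, b becomes y, etc.
On nominal: n↔m, o↔l, m↔n, i↔r, n↔m, a↔z, l↔o.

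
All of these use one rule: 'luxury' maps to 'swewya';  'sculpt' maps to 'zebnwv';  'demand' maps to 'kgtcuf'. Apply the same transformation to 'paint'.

wcppa

Shifts by position in luxury: pos 0: l→s (+7), pos 1: u→w (+2), pos 2: x→e (+7), pos 3: u→w (+2) — repeating every 2. The shifts repeat in a cycle of length 2: positions 0,1,… shift by +7, +2, then the pattern repeats.
For paint: p+7=w, a+2=c, i+7=p, n+2=p, t+7=a.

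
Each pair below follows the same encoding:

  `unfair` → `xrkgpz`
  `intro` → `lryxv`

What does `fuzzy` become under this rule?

In unfair: u→x is +3, n→r is +4, f→k is +5, a→g is +6 — the shift increases by 1 each position. The shift increases by 1 at each position, starting from +3: 3, 4, 5, ….
On fuzzy: f+3=i, u+4=y, z+5=e, z+6=f, y+7=f.

iyeff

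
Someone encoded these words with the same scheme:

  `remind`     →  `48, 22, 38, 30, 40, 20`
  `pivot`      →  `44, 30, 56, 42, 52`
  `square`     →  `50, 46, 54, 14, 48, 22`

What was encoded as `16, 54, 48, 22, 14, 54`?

bureau

r(#18)→48 and e(#5)→22: differences scale by 2, so n = 2·pos + 12. The formula is n = 2×(alphabet index, a=1) + 12.
Reversing it on 16, 54, 48, 22, 14, 54: 16→(16−12)÷2=2=b, 54→(54−12)÷2=21=u, 48→(48−12)÷2=18=r, 22→(22−12)÷2=5=e, 14→(14−12)÷2=1=a, 54→(54−12)÷2=21=u.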